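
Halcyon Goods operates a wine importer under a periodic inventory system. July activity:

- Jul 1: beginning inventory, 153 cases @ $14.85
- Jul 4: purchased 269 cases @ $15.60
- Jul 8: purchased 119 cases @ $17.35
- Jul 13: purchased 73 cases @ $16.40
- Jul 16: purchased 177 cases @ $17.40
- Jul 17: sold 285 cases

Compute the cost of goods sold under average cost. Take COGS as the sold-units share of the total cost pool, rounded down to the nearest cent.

COGS = $4,615.52

Jul 17, sell 285: 285/791 × $12,810.10 → $4,615.52
Ending inventory (cost pool remaining) = $8,194.58
Check: goods available $12,810.10 = COGS $4,615.52 + ending $8,194.58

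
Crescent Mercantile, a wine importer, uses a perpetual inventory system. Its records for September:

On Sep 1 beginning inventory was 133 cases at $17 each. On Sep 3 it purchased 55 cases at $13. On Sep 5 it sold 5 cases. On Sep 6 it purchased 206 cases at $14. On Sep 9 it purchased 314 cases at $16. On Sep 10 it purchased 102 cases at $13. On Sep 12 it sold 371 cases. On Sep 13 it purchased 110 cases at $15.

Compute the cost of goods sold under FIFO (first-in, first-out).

COGS = $5,608

Sep 5, 5 sold [FIFO — oldest first]: 5 @ $17 = $85
Sep 12, 371 sold [FIFO — oldest first]: 128 @ $17 + 55 @ $13 + 188 @ $14 = $5,523
Total COGS = $85 + $5,523 = $5,608
Ending inventory: 18 @ $14 + 314 @ $16 + 102 @ $13 + 110 @ $15 = $8,252
Check: goods available $13,860 = COGS $5,608 + ending $8,252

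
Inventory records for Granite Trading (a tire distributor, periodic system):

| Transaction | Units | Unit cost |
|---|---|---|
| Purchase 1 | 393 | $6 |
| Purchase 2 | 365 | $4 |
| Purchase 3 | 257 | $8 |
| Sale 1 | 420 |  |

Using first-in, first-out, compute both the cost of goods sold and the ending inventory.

COGS = $2,466; ending inventory = $3,408

Sale 1 (420) [FIFO — oldest first]: 393 @ $6 + 27 @ $4 = $2,466
Ending inventory: 338 @ $4 + 257 @ $8 = $3,408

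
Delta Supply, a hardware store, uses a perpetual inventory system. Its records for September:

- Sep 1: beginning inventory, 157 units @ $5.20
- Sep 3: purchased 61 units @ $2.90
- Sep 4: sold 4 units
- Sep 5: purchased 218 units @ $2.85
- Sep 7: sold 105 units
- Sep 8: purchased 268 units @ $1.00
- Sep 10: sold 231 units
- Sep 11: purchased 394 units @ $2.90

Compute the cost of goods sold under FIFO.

COGS = $1,341.00

Sep 4, 4 sold [FIFO — oldest first]: 4 @ $5.20 = $20.80
Sep 7, 105 sold [FIFO — oldest first]: 105 @ $5.20 = $546.00
Sep 10, 231 sold [FIFO — oldest first]: 48 @ $5.20 + 61 @ $2.90 + 122 @ $2.85 = $774.20
Total COGS = $20.80 + $546.00 + $774.20 = $1,341.00
Ending inventory: 96 @ $2.85 + 268 @ $1.00 + 394 @ $2.90 = $1,684.20
Check: goods available $3,025.20 = COGS $1,341.00 + ending $1,684.20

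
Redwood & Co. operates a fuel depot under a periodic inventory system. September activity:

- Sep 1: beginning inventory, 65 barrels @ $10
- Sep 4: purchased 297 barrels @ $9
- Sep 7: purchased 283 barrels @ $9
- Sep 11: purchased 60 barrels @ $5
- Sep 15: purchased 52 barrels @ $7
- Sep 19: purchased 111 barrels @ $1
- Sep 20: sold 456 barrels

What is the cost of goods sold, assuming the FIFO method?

COGS = $4,169

Sep 20, 456 sold [FIFO — oldest first]: 65 @ $10 + 297 @ $9 + 94 @ $9 = $4,169
Ending inventory: 189 @ $9 + 60 @ $5 + 52 @ $7 + 111 @ $1 = $2,476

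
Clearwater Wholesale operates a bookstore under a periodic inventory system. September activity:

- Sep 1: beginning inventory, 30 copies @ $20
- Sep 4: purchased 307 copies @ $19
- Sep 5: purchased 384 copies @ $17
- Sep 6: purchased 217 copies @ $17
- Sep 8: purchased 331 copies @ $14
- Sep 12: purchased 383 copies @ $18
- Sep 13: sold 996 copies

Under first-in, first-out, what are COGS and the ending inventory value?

Sep 13, 996 sold [FIFO — oldest first]: 30 @ $20 + 307 @ $19 + 384 @ $17 + 217 @ $17 + 58 @ $14 = $17,462
Ending inventory: 273 @ $14 + 383 @ $18 = $10,716
Check: goods available $28,178 = COGS $17,462 + ending $10,716

COGS = $17,462; ending inventory = $10,716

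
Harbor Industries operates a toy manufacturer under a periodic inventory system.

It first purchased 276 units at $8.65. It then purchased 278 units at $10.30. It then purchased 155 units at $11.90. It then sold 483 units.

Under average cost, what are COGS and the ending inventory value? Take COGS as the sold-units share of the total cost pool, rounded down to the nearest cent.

Sale 1, sell 483: 483/709 × $7,095.30 → $4,833.61
Ending inventory (cost pool remaining) = $2,261.69

COGS = $4,833.61; ending inventory = $2,261.69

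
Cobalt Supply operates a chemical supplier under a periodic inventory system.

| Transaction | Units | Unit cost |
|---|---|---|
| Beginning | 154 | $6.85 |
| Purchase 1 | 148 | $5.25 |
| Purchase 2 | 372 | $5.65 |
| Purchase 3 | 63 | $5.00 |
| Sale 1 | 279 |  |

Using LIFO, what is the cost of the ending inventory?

Sale 1 (279) [LIFO — newest first]: 63 @ $5.00 + 216 @ $5.65 = $1,535.40
Ending inventory: 154 @ $6.85 + 148 @ $5.25 + 156 @ $5.65 = $2,713.30

Ending inventory = $2,713.30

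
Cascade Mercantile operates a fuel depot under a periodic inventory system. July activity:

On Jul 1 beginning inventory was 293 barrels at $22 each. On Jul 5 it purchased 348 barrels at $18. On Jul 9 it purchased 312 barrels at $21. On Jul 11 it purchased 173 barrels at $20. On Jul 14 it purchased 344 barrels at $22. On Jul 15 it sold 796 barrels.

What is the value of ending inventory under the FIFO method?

Jul 15, 796 sold [FIFO — oldest first]: 293 @ $22 + 348 @ $18 + 155 @ $21 = $15,965
Ending inventory: 157 @ $21 + 173 @ $20 + 344 @ $22 = $14,325

Ending inventory = $14,325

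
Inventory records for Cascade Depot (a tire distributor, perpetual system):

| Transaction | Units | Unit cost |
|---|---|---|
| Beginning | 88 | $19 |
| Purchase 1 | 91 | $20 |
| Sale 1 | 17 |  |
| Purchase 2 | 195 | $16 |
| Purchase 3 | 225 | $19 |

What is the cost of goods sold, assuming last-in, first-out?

Sale 1 (17) [LIFO — newest first]: 17 @ $20 = $340
Ending inventory: 88 @ $19 + 74 @ $20 + 195 @ $16 + 225 @ $19 = $10,547

COGS = $340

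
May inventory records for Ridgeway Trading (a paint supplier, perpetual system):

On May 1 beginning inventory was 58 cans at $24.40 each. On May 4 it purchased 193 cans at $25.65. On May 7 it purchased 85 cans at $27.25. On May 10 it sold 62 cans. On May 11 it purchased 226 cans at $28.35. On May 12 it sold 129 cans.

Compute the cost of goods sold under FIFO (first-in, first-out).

May 10, 62 sold [FIFO — oldest first]: 58 @ $24.40 + 4 @ $25.65 = $1,517.80
May 12, 129 sold [FIFO — oldest first]: 129 @ $25.65 = $3,308.85
Total COGS = $1,517.80 + $3,308.85 = $4,826.65
Ending inventory: 60 @ $25.65 + 85 @ $27.25 + 226 @ $28.35 = $10,262.35

COGS = $4,826.65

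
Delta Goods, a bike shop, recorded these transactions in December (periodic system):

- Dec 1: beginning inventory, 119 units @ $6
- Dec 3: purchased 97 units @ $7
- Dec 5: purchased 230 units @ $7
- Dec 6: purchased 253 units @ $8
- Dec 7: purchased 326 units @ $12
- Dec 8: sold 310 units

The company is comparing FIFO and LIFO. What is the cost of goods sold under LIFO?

COGS = $3,720

FIFO COGS: 119 @ $6 + 97 @ $7 + 94 @ $7 = $2,051
LIFO COGS: 310 @ $12 = $3,720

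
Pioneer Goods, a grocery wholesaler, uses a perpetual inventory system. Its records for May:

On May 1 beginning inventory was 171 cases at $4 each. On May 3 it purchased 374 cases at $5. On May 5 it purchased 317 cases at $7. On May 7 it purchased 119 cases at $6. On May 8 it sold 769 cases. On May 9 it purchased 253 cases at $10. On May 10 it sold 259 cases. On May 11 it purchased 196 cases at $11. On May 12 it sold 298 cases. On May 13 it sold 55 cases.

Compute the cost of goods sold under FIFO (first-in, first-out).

May 8, 769 sold [FIFO — oldest first]: 171 @ $4 + 374 @ $5 + 224 @ $7 = $4,122
May 10, 259 sold [FIFO — oldest first]: 93 @ $7 + 119 @ $6 + 47 @ $10 = $1,835
May 12, 298 sold [FIFO — oldest first]: 206 @ $10 + 92 @ $11 = $3,072
May 13, 55 sold [FIFO — oldest first]: 55 @ $11 = $605
Total COGS = $4,122 + $1,835 + $3,072 + $605 = $9,634
Ending inventory: 49 @ $11 = $539

COGS = $9,634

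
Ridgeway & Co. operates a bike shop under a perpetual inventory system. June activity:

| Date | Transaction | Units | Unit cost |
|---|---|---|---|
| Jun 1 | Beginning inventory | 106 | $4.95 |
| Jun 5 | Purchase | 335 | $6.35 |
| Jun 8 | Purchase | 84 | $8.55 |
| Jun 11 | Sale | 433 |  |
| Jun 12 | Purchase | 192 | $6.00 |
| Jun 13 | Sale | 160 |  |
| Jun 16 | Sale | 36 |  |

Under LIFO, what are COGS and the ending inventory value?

Jun 11, 433 sold [LIFO — newest first]: 84 @ $8.55 + 335 @ $6.35 + 14 @ $4.95 = $2,914.75
Jun 13, 160 sold [LIFO — newest first]: 160 @ $6.00 = $960.00
Jun 16, 36 sold [LIFO — newest first]: 32 @ $6.00 + 4 @ $4.95 = $211.80
Total COGS = $2,914.75 + $960.00 + $211.80 = $4,086.55
Ending inventory: 88 @ $4.95 = $435.60

COGS = $4,086.55; ending inventory = $435.60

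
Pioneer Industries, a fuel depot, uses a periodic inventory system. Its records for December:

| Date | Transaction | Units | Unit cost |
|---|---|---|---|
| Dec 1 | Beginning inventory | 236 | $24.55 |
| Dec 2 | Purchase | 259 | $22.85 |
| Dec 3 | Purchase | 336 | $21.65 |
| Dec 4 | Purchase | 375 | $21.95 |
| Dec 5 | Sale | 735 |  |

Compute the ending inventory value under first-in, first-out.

Dec 5, 735 sold [FIFO — oldest first]: 236 @ $24.55 + 259 @ $22.85 + 240 @ $21.65 = $16,907.95
Ending inventory: 96 @ $21.65 + 375 @ $21.95 = $10,309.65

Ending inventory = $10,309.65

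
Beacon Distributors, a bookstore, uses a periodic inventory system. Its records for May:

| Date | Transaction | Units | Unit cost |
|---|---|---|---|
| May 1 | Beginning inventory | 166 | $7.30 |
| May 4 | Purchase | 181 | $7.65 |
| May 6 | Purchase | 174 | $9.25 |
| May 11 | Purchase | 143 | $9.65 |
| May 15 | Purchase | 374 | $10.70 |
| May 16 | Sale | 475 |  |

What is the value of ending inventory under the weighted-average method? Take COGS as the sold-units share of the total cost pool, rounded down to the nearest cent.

May 16, sell 475: 475/1038 × $9,587.70 → $4,387.43
Ending inventory (cost pool remaining) = $5,200.27

Ending inventory = $5,200.27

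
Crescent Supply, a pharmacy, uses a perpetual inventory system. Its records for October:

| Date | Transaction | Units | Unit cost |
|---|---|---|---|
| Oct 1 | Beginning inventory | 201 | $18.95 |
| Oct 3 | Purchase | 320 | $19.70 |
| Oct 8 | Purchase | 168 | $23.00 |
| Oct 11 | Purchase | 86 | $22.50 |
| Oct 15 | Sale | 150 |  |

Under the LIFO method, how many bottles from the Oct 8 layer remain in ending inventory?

Oct 15, 150 sold [LIFO — newest first]: 86 @ $22.50 + 64 @ $23.00 = $3,407.00
Ending inventory: 201 @ $18.95 + 320 @ $19.70 + 104 @ $23.00 = $12,504.95

104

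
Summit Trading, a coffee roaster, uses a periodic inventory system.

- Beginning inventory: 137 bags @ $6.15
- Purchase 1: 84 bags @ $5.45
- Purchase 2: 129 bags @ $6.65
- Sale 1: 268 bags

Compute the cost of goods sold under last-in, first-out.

COGS = $1,653.90

Sale 1 (268) [LIFO — newest first]: 129 @ $6.65 + 84 @ $5.45 + 55 @ $6.15 = $1,653.90
Ending inventory: 82 @ $6.15 = $504.30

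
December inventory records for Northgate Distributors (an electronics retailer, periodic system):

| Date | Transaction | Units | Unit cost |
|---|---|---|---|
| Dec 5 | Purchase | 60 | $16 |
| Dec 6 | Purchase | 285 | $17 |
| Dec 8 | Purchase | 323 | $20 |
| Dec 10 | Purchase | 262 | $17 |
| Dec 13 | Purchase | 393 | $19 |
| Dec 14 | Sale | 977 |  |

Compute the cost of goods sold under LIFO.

COGS = $18,361

Dec 14, 977 sold [LIFO — newest first]: 393 @ $19 + 262 @ $17 + 322 @ $20 = $18,361
Ending inventory: 60 @ $16 + 285 @ $17 + 1 @ $20 = $5,825
Check: goods available $24,186 = COGS $18,361 + ending $5,825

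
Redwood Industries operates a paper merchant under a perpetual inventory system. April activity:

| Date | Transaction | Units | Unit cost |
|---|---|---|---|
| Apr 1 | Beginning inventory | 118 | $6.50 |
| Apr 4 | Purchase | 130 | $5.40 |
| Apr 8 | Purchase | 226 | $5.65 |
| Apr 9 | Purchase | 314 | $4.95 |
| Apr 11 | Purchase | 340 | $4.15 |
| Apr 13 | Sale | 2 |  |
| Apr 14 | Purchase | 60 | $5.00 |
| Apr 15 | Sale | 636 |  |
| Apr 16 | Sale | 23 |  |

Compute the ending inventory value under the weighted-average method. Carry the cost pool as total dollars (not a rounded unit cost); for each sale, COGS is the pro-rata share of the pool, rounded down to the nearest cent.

Ending inventory = $2,666.60

After Apr 1: 118 on hand, pool $767.00 (≈ $6.5000 each)
After Apr 4: 248 on hand, pool $1,469.00 (≈ $5.9234 each)
After Apr 8: 474 on hand, pool $2,745.90 (≈ $5.7930 each)
After Apr 9: 788 on hand, pool $4,300.20 (≈ $5.4571 each)
After Apr 11: 1128 on hand, pool $5,711.20 (≈ $5.0631 each)
Apr 13, sell 2: 2/1128 × $5,711.20 → $10.12
After Apr 14: 1186 on hand, pool $6,001.08 (≈ $5.0599 each)
Apr 15, sell 636: 636/1186 × $6,001.08 → $3,218.11
Apr 16, sell 23: 23/550 × $2,782.97 → $116.37
Total COGS = $10.12 + $3,218.11 + $116.37 = $3,344.60
Ending inventory (cost pool remaining) = $2,666.60
Check: goods available $6,011.20 = COGS $3,344.60 + ending $2,666.60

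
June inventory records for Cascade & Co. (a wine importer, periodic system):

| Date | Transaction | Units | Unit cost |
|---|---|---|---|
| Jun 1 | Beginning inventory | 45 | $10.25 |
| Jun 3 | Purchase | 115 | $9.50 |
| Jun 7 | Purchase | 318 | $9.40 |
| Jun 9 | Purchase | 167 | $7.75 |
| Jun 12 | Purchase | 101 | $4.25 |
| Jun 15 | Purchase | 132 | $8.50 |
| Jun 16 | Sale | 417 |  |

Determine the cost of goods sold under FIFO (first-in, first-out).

COGS = $3,969.55

Jun 16, 417 sold [FIFO — oldest first]: 45 @ $10.25 + 115 @ $9.50 + 257 @ $9.40 = $3,969.55
Ending inventory: 61 @ $9.40 + 167 @ $7.75 + 101 @ $4.25 + 132 @ $8.50 = $3,418.90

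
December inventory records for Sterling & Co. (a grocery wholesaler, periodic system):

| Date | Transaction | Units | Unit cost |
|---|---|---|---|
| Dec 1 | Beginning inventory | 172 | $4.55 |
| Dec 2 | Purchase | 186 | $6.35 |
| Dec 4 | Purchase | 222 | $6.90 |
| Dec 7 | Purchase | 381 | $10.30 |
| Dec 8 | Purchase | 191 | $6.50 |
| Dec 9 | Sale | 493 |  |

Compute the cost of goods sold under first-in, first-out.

COGS = $2,895.20

Dec 9, 493 sold [FIFO — oldest first]: 172 @ $4.55 + 186 @ $6.35 + 135 @ $6.90 = $2,895.20
Ending inventory: 87 @ $6.90 + 381 @ $10.30 + 191 @ $6.50 = $5,766.10
Check: goods available $8,661.30 = COGS $2,895.20 + ending $5,766.10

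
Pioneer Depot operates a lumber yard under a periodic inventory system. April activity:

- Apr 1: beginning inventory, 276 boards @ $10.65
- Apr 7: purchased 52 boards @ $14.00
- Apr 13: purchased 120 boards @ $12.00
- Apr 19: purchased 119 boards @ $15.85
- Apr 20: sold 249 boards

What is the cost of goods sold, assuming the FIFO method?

COGS = $2,651.85

Apr 20, 249 sold [FIFO — oldest first]: 249 @ $10.65 = $2,651.85
Ending inventory: 27 @ $10.65 + 52 @ $14.00 + 120 @ $12.00 + 119 @ $15.85 = $4,341.70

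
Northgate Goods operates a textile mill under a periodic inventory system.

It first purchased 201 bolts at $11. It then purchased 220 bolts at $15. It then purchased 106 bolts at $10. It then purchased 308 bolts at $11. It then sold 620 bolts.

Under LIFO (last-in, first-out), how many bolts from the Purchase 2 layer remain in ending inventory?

14

Sale 1 (620) [LIFO — newest first]: 308 @ $11 + 106 @ $10 + 206 @ $15 = $7,538
Ending inventory: 201 @ $11 + 14 @ $15 = $2,421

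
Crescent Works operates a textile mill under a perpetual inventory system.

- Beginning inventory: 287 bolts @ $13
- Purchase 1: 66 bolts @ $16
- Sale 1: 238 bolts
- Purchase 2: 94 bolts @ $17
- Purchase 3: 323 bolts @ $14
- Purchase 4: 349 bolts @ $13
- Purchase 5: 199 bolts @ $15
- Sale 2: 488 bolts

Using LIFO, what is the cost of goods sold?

Sale 1 (238) [LIFO — newest first]: 66 @ $16 + 172 @ $13 = $3,292
Sale 2 (488) [LIFO — newest first]: 199 @ $15 + 289 @ $13 = $6,742
Total COGS = $3,292 + $6,742 = $10,034
Ending inventory: 115 @ $13 + 94 @ $17 + 323 @ $14 + 60 @ $13 = $8,395

COGS = $10,034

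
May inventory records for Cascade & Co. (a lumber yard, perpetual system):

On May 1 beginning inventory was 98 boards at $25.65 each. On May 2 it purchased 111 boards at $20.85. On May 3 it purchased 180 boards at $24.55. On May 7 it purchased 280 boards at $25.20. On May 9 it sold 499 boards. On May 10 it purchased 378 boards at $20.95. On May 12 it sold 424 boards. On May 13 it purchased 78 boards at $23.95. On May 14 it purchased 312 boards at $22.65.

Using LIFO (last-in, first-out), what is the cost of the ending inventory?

Ending inventory = $11,990.70

May 9, 499 sold [LIFO — newest first]: 280 @ $25.20 + 180 @ $24.55 + 39 @ $20.85 = $12,288.15
May 12, 424 sold [LIFO — newest first]: 378 @ $20.95 + 46 @ $20.85 = $8,878.20
Total COGS = $12,288.15 + $8,878.20 = $21,166.35
Ending inventory: 98 @ $25.65 + 26 @ $20.85 + 78 @ $23.95 + 312 @ $22.65 = $11,990.70
Check: goods available $33,157.05 = COGS $21,166.35 + ending $11,990.70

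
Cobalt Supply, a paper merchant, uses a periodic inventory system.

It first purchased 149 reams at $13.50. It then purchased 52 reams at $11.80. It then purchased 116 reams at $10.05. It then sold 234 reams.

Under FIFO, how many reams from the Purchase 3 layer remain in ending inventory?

Sale 1 (234) [FIFO — oldest first]: 149 @ $13.50 + 52 @ $11.80 + 33 @ $10.05 = $2,956.75
Ending inventory: 83 @ $10.05 = $834.15

83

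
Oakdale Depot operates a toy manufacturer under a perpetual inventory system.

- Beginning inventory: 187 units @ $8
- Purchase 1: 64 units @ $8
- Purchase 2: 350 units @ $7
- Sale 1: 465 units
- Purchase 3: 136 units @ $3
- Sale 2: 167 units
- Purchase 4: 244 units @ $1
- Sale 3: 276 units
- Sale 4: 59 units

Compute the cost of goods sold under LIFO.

Sale 1 (465) [LIFO — newest first]: 350 @ $7 + 64 @ $8 + 51 @ $8 = $3,370
Sale 2 (167) [LIFO — newest first]: 136 @ $3 + 31 @ $8 = $656
Sale 3 (276) [LIFO — newest first]: 244 @ $1 + 32 @ $8 = $500
Sale 4 (59) [LIFO — newest first]: 59 @ $8 = $472
Total COGS = $3,370 + $656 + $500 + $472 = $4,998
Ending inventory: 14 @ $8 = $112

COGS = $4,998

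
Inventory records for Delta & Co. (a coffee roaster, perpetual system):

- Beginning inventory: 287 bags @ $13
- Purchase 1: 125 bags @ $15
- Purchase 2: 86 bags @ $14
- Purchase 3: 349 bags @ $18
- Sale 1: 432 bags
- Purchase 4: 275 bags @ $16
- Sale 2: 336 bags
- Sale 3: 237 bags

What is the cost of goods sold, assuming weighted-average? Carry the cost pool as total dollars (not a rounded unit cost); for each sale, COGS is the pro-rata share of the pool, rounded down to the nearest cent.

COGS = $15,658.21

After Beginning: 287 on hand, pool $3,731.00 (≈ $13.0000 each)
After Purchase 1: 412 on hand, pool $5,606.00 (≈ $13.6068 each)
After Purchase 2: 498 on hand, pool $6,810.00 (≈ $13.6747 each)
After Purchase 3: 847 on hand, pool $13,092.00 (≈ $15.4569 each)
Sale 1, sell 432: 432/847 × $13,092.00 → $6,677.38
After Purchase 4: 690 on hand, pool $10,814.62 (≈ $15.6734 each)
Sale 2, sell 336: 336/690 × $10,814.62 → $5,266.24
Sale 3, sell 237: 237/354 × $5,548.38 → $3,714.59
Total COGS = $6,677.38 + $5,266.24 + $3,714.59 = $15,658.21
Ending inventory (cost pool remaining) = $1,833.79
Check: goods available $17,492.00 = COGS $15,658.21 + ending $1,833.79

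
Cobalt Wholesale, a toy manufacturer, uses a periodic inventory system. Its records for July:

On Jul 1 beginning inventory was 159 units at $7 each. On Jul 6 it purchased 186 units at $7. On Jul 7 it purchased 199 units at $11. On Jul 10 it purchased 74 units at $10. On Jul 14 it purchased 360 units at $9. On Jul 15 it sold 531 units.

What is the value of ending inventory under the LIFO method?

Jul 15, 531 sold [LIFO — newest first]: 360 @ $9 + 74 @ $10 + 97 @ $11 = $5,047
Ending inventory: 159 @ $7 + 186 @ $7 + 102 @ $11 = $3,537
Check: goods available $8,584 = COGS $5,047 + ending $3,537

Ending inventory = $3,537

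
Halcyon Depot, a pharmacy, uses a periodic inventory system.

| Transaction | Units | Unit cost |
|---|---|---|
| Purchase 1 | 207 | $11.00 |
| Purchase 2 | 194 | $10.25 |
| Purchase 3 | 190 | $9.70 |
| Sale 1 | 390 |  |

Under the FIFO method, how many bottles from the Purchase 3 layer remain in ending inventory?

Sale 1 (390) [FIFO — oldest first]: 207 @ $11.00 + 183 @ $10.25 = $4,152.75
Ending inventory: 11 @ $10.25 + 190 @ $9.70 = $1,955.75

190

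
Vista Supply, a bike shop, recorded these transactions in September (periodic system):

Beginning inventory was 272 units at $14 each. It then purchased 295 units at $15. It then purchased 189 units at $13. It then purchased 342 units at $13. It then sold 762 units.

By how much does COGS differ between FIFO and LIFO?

FIFO COGS: 272 @ $14 + 295 @ $15 + 189 @ $13 + 6 @ $13 = $10,768
LIFO COGS: 342 @ $13 + 189 @ $13 + 231 @ $15 = $10,368
Difference = |$10,768 − $10,368| = $400

$400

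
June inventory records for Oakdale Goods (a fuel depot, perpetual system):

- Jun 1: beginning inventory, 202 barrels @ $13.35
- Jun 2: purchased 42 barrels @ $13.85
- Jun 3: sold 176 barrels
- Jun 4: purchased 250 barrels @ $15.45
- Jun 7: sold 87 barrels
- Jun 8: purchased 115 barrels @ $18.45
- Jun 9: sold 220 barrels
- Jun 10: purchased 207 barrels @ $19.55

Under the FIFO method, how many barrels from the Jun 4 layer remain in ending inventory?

Jun 3, 176 sold [FIFO — oldest first]: 176 @ $13.35 = $2,349.60
Jun 7, 87 sold [FIFO — oldest first]: 26 @ $13.35 + 42 @ $13.85 + 19 @ $15.45 = $1,222.35
Jun 9, 220 sold [FIFO — oldest first]: 220 @ $15.45 = $3,399.00
Total COGS = $2,349.60 + $1,222.35 + $3,399.00 = $6,970.95
Ending inventory: 11 @ $15.45 + 115 @ $18.45 + 207 @ $19.55 = $6,338.55

11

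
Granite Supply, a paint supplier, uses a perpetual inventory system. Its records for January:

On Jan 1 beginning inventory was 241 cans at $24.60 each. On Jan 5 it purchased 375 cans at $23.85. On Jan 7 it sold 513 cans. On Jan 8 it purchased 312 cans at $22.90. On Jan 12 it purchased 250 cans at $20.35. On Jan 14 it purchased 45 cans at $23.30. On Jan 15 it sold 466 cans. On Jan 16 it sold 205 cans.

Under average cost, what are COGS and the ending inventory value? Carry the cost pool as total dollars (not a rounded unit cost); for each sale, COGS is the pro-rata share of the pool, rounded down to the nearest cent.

COGS = $27,287.04; ending inventory = $866.11

After Jan 1: 241 on hand, pool $5,928.60 (≈ $24.6000 each)
After Jan 5: 616 on hand, pool $14,872.35 (≈ $24.1434 each)
Jan 7, sell 513: 513/616 × $14,872.35 → $12,385.57
After Jan 8: 415 on hand, pool $9,631.58 (≈ $23.2086 each)
After Jan 12: 665 on hand, pool $14,719.08 (≈ $22.1340 each)
After Jan 14: 710 on hand, pool $15,767.58 (≈ $22.2079 each)
Jan 15, sell 466: 466/710 × $15,767.58 → $10,348.86
Jan 16, sell 205: 205/244 × $5,418.72 → $4,552.61
Total COGS = $12,385.57 + $10,348.86 + $4,552.61 = $27,287.04
Ending inventory (cost pool remaining) = $866.11
Check: goods available $28,153.15 = COGS $27,287.04 + ending $866.11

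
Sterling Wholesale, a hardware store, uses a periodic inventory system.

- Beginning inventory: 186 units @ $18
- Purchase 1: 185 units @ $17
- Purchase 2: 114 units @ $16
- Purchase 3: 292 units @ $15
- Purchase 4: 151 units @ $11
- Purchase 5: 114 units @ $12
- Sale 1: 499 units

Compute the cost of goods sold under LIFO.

COGS = $6,539

Sale 1 (499) [LIFO — newest first]: 114 @ $12 + 151 @ $11 + 234 @ $15 = $6,539
Ending inventory: 186 @ $18 + 185 @ $17 + 114 @ $16 + 58 @ $15 = $9,187
Check: goods available $15,726 = COGS $6,539 + ending $9,187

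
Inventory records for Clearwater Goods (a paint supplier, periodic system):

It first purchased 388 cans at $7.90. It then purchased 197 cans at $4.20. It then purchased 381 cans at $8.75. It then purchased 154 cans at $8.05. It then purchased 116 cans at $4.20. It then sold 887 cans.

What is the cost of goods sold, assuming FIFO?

COGS = $6,535.10

Sale 1 (887) [FIFO — oldest first]: 388 @ $7.90 + 197 @ $4.20 + 302 @ $8.75 = $6,535.10
Ending inventory: 79 @ $8.75 + 154 @ $8.05 + 116 @ $4.20 = $2,418.15
Check: goods available $8,953.25 = COGS $6,535.10 + ending $2,418.15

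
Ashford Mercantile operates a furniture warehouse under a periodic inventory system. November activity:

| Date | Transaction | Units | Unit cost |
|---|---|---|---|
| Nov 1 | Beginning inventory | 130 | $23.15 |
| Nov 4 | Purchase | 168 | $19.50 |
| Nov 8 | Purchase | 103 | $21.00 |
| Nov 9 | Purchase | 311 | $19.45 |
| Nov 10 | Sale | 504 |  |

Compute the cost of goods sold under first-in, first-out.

COGS = $10,451.85

Nov 10, 504 sold [FIFO — oldest first]: 130 @ $23.15 + 168 @ $19.50 + 103 @ $21.00 + 103 @ $19.45 = $10,451.85
Ending inventory: 208 @ $19.45 = $4,045.60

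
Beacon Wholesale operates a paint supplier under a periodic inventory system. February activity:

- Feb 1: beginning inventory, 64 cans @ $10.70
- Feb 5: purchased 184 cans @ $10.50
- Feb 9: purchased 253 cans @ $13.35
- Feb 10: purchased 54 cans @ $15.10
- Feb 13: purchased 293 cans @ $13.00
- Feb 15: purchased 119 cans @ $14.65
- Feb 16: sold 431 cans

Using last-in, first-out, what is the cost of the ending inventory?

Feb 16, 431 sold [LIFO — newest first]: 119 @ $14.65 + 293 @ $13.00 + 19 @ $15.10 = $5,839.25
Ending inventory: 64 @ $10.70 + 184 @ $10.50 + 253 @ $13.35 + 35 @ $15.10 = $6,522.85
Check: goods available $12,362.10 = COGS $5,839.25 + ending $6,522.85

Ending inventory = $6,522.85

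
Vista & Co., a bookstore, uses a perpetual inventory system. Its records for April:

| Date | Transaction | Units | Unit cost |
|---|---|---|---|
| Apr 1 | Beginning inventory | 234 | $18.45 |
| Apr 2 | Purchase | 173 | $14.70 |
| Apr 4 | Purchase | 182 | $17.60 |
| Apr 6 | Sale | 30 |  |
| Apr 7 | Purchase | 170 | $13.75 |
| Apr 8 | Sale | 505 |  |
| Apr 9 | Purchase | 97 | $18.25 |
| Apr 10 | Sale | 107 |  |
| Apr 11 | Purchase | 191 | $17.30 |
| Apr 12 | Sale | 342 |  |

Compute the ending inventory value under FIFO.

Apr 6, 30 sold [FIFO — oldest first]: 30 @ $18.45 = $553.50
Apr 8, 505 sold [FIFO — oldest first]: 204 @ $18.45 + 173 @ $14.70 + 128 @ $17.60 = $8,559.70
Apr 10, 107 sold [FIFO — oldest first]: 54 @ $17.60 + 53 @ $13.75 = $1,679.15
Apr 12, 342 sold [FIFO — oldest first]: 117 @ $13.75 + 97 @ $18.25 + 128 @ $17.30 = $5,593.40
Total COGS = $553.50 + $8,559.70 + $1,679.15 + $5,593.40 = $16,385.75
Ending inventory: 63 @ $17.30 = $1,089.90
Check: goods available $17,475.65 = COGS $16,385.75 + ending $1,089.90

Ending inventory = $1,089.90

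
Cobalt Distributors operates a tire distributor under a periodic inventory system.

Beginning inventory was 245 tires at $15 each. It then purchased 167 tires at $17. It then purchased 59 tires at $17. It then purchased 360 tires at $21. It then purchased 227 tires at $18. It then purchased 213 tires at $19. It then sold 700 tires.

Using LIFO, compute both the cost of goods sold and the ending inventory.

COGS = $13,593; ending inventory = $9,617

Sale 1 (700) [LIFO — newest first]: 213 @ $19 + 227 @ $18 + 260 @ $21 = $13,593
Ending inventory: 245 @ $15 + 167 @ $17 + 59 @ $17 + 100 @ $21 = $9,617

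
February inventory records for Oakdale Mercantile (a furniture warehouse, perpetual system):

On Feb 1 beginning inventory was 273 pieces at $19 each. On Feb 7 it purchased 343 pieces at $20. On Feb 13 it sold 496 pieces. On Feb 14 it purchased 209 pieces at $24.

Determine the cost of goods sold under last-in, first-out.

Feb 13, 496 sold [LIFO — newest first]: 343 @ $20 + 153 @ $19 = $9,767
Ending inventory: 120 @ $19 + 209 @ $24 = $7,296
Check: goods available $17,063 = COGS $9,767 + ending $7,296

COGS = $9,767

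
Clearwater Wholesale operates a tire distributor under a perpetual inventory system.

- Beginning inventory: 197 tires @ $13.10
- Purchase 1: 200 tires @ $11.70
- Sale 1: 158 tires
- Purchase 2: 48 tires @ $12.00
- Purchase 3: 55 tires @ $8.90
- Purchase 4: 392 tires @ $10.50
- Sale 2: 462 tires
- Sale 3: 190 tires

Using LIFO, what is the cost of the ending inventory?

Sale 1 (158) [LIFO — newest first]: 158 @ $11.70 = $1,848.60
Sale 2 (462) [LIFO — newest first]: 392 @ $10.50 + 55 @ $8.90 + 15 @ $12.00 = $4,785.50
Sale 3 (190) [LIFO — newest first]: 33 @ $12.00 + 42 @ $11.70 + 115 @ $13.10 = $2,393.90
Total COGS = $1,848.60 + $4,785.50 + $2,393.90 = $9,028.00
Ending inventory: 82 @ $13.10 = $1,074.20
Check: goods available $10,102.20 = COGS $9,028.00 + ending $1,074.20

Ending inventory = $1,074.20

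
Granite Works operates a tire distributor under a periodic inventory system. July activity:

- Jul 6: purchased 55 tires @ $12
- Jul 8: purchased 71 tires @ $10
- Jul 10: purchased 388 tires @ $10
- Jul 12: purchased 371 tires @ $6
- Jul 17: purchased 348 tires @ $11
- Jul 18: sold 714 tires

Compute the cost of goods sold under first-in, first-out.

Jul 18, 714 sold [FIFO — oldest first]: 55 @ $12 + 71 @ $10 + 388 @ $10 + 200 @ $6 = $6,450
Ending inventory: 171 @ $6 + 348 @ $11 = $4,854
Check: goods available $11,304 = COGS $6,450 + ending $4,854

COGS = $6,450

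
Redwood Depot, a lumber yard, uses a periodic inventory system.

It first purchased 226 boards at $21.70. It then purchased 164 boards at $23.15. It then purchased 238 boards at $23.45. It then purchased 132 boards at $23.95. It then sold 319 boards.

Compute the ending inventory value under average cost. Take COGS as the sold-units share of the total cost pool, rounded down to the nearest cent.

Ending inventory = $10,121.71

Sale 1, sell 319: 319/760 × $17,443.30 → $7,321.59
Ending inventory (cost pool remaining) = $10,121.71
Check: goods available $17,443.30 = COGS $7,321.59 + ending $10,121.71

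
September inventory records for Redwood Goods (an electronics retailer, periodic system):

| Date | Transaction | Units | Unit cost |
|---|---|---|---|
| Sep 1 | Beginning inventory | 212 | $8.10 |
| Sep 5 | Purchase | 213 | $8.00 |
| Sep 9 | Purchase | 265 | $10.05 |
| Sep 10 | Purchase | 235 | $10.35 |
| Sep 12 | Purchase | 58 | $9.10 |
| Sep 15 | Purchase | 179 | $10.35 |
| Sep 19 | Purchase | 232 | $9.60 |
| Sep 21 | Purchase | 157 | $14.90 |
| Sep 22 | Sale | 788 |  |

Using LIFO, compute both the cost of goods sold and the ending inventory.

Sep 22, 788 sold [LIFO — newest first]: 157 @ $14.90 + 232 @ $9.60 + 179 @ $10.35 + 58 @ $9.10 + 162 @ $10.35 = $8,623.65
Ending inventory: 212 @ $8.10 + 213 @ $8.00 + 265 @ $10.05 + 73 @ $10.35 = $6,840.00
Check: goods available $15,463.65 = COGS $8,623.65 + ending $6,840.00

COGS = $8,623.65; ending inventory = $6,840.00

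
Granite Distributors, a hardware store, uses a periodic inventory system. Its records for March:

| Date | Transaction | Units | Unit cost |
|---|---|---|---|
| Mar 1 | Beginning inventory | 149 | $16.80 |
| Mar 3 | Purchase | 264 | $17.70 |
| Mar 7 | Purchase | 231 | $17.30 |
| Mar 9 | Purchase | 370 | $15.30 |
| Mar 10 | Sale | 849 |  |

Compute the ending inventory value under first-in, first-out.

Ending inventory = $2,524.50

Mar 10, 849 sold [FIFO — oldest first]: 149 @ $16.80 + 264 @ $17.70 + 231 @ $17.30 + 205 @ $15.30 = $14,308.80
Ending inventory: 165 @ $15.30 = $2,524.50
Check: goods available $16,833.30 = COGS $14,308.80 + ending $2,524.50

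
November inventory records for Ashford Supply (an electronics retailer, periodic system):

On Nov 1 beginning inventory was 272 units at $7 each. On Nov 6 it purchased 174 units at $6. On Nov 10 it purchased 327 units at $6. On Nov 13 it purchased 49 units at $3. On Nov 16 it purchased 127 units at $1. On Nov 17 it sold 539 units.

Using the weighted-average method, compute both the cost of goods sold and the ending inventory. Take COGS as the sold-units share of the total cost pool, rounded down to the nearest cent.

COGS = $2,944.33; ending inventory = $2,239.67

Nov 17, sell 539: 539/949 × $5,184.00 → $2,944.33
Ending inventory (cost pool remaining) = $2,239.67
Check: goods available $5,184.00 = COGS $2,944.33 + ending $2,239.67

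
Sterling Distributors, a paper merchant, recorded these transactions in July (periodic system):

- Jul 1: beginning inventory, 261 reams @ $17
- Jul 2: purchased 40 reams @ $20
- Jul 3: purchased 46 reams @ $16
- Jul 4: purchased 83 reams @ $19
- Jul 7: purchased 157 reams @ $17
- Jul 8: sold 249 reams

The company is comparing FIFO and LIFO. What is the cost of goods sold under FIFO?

COGS = $4,233

FIFO COGS: 249 @ $17 = $4,233
LIFO COGS: 157 @ $17 + 83 @ $19 + 9 @ $16 = $4,390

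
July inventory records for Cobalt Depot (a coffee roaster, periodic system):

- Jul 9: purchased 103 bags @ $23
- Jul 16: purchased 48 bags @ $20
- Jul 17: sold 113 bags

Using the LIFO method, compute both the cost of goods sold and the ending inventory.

Jul 17, 113 sold [LIFO — newest first]: 48 @ $20 + 65 @ $23 = $2,455
Ending inventory: 38 @ $23 = $874

COGS = $2,455; ending inventory = $874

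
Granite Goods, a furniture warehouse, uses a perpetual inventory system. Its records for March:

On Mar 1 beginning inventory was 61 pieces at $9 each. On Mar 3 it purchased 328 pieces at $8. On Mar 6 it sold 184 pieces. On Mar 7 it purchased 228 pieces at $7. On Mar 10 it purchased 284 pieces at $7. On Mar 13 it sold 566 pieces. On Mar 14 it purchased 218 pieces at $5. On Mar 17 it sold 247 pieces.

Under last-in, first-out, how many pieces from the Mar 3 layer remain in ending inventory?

Mar 6, 184 sold [LIFO — newest first]: 184 @ $8 = $1,472
Mar 13, 566 sold [LIFO — newest first]: 284 @ $7 + 228 @ $7 + 54 @ $8 = $4,016
Mar 17, 247 sold [LIFO — newest first]: 218 @ $5 + 29 @ $8 = $1,322
Total COGS = $1,472 + $4,016 + $1,322 = $6,810
Ending inventory: 61 @ $9 + 61 @ $8 = $1,037

61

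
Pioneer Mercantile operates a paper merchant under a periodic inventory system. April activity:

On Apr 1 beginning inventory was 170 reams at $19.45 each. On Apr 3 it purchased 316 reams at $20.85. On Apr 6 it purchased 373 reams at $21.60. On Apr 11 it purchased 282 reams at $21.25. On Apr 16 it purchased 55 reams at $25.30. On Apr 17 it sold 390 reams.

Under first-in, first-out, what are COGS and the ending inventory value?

Apr 17, 390 sold [FIFO — oldest first]: 170 @ $19.45 + 220 @ $20.85 = $7,893.50
Ending inventory: 96 @ $20.85 + 373 @ $21.60 + 282 @ $21.25 + 55 @ $25.30 = $17,442.40

COGS = $7,893.50; ending inventory = $17,442.40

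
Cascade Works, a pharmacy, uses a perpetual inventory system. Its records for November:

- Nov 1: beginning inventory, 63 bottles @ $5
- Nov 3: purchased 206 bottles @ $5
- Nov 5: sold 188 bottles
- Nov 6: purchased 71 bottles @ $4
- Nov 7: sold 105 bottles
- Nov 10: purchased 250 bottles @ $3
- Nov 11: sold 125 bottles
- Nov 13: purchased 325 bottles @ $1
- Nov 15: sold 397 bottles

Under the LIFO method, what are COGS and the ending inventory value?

COGS = $2,310; ending inventory = $394

Nov 5, 188 sold [LIFO — newest first]: 188 @ $5 = $940
Nov 7, 105 sold [LIFO — newest first]: 71 @ $4 + 18 @ $5 + 16 @ $5 = $454
Nov 11, 125 sold [LIFO — newest first]: 125 @ $3 = $375
Nov 15, 397 sold [LIFO — newest first]: 325 @ $1 + 72 @ $3 = $541
Total COGS = $940 + $454 + $375 + $541 = $2,310
Ending inventory: 47 @ $5 + 53 @ $3 = $394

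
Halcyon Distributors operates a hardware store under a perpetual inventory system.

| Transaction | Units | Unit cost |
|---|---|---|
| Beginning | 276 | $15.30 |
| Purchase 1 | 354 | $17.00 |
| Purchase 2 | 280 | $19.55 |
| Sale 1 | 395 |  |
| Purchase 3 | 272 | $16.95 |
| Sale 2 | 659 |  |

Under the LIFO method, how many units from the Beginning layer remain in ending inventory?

128

Sale 1 (395) [LIFO — newest first]: 280 @ $19.55 + 115 @ $17.00 = $7,429.00
Sale 2 (659) [LIFO — newest first]: 272 @ $16.95 + 239 @ $17.00 + 148 @ $15.30 = $10,937.80
Total COGS = $7,429.00 + $10,937.80 = $18,366.80
Ending inventory: 128 @ $15.30 = $1,958.40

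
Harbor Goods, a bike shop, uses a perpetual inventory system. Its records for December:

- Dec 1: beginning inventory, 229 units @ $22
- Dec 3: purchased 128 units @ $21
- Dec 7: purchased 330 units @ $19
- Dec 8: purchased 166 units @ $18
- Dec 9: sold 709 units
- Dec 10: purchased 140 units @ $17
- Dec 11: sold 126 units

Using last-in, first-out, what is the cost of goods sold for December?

Dec 9, 709 sold [LIFO — newest first]: 166 @ $18 + 330 @ $19 + 128 @ $21 + 85 @ $22 = $13,816
Dec 11, 126 sold [LIFO — newest first]: 126 @ $17 = $2,142
Total COGS = $13,816 + $2,142 = $15,958
Ending inventory: 144 @ $22 + 14 @ $17 = $3,406
Check: goods available $19,364 = COGS $15,958 + ending $3,406

COGS = $15,958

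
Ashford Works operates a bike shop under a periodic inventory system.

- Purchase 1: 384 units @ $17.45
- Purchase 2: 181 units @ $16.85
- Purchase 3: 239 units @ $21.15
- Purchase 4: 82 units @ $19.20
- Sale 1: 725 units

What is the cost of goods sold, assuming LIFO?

COGS = $13,570.45

Sale 1 (725) [LIFO — newest first]: 82 @ $19.20 + 239 @ $21.15 + 181 @ $16.85 + 223 @ $17.45 = $13,570.45
Ending inventory: 161 @ $17.45 = $2,809.45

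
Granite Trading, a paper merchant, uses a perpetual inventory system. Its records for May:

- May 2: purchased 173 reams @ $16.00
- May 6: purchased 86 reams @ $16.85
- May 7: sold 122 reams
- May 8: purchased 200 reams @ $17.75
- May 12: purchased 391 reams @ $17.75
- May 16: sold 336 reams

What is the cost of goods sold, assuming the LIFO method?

COGS = $7,989.10

May 7, 122 sold [LIFO — newest first]: 86 @ $16.85 + 36 @ $16.00 = $2,025.10
May 16, 336 sold [LIFO — newest first]: 336 @ $17.75 = $5,964.00
Total COGS = $2,025.10 + $5,964.00 = $7,989.10
Ending inventory: 137 @ $16.00 + 200 @ $17.75 + 55 @ $17.75 = $6,718.25
Check: goods available $14,707.35 = COGS $7,989.10 + ending $6,718.25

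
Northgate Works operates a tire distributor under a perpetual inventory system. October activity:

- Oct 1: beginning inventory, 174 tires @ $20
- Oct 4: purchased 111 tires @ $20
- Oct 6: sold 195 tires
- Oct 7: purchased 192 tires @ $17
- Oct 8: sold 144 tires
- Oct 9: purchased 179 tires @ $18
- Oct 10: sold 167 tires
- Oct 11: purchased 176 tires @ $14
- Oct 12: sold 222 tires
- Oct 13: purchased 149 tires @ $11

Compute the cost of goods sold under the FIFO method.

Oct 6, 195 sold [FIFO — oldest first]: 174 @ $20 + 21 @ $20 = $3,900
Oct 8, 144 sold [FIFO — oldest first]: 90 @ $20 + 54 @ $17 = $2,718
Oct 10, 167 sold [FIFO — oldest first]: 138 @ $17 + 29 @ $18 = $2,868
Oct 12, 222 sold [FIFO — oldest first]: 150 @ $18 + 72 @ $14 = $3,708
Total COGS = $3,900 + $2,718 + $2,868 + $3,708 = $13,194
Ending inventory: 104 @ $14 + 149 @ $11 = $3,095

COGS = $13,194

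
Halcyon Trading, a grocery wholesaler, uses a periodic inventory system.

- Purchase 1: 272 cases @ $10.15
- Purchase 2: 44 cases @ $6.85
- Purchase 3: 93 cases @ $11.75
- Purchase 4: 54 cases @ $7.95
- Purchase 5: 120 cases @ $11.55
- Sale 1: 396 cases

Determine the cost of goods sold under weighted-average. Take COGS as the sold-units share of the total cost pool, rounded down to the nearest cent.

COGS = $4,055.26

Sale 1, sell 396: 396/583 × $5,970.25 → $4,055.26
Ending inventory (cost pool remaining) = $1,914.99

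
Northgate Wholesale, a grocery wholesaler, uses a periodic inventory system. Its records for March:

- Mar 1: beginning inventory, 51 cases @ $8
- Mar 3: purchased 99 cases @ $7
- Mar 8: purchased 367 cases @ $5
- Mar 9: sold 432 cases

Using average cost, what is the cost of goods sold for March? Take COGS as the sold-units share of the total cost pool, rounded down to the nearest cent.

Mar 9, sell 432: 432/517 × $2,936.00 → $2,453.29
Ending inventory (cost pool remaining) = $482.71

COGS = $2,453.29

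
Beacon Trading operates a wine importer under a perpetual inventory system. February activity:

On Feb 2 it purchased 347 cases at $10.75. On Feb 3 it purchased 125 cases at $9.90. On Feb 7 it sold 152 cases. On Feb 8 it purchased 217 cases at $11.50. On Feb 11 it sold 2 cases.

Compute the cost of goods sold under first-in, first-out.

Feb 7, 152 sold [FIFO — oldest first]: 152 @ $10.75 = $1,634.00
Feb 11, 2 sold [FIFO — oldest first]: 2 @ $10.75 = $21.50
Total COGS = $1,634.00 + $21.50 = $1,655.50
Ending inventory: 193 @ $10.75 + 125 @ $9.90 + 217 @ $11.50 = $5,807.75

COGS = $1,655.50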